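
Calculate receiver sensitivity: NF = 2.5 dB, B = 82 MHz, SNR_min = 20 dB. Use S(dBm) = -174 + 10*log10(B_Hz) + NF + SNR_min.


10*log10(82000000.0) = 79.14
S = -174 + 79.14 + 2.5 + 20 = -72.4 dBm

-72.4 dBm


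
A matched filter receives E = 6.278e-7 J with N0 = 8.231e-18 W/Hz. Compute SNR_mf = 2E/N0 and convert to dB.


SNR_lin = 2 * 6.278e-7 / 8.231e-18 = 1.525e11
SNR_dB = 10*log10(1.525e11) = 111.8 dB

111.8 dB


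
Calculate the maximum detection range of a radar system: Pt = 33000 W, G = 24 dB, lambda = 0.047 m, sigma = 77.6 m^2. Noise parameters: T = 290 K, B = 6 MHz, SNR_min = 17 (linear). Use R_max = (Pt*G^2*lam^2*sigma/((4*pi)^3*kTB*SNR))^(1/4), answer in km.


G_lin = 10^(24/10) = 251.188643
R^4 = 33000 * 251.188643^2 * 0.047^2 * 77.6 / ((4*pi)^3 * 1.38e-23 * 290 * 6000000.0 * 17)
R^4 = 4.4062e17 m^4
R_max = (4.4062e17)^(1/4) = 25764.2 m = 25.8 km

25.8 km


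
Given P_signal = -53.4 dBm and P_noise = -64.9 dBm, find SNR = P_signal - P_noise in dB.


SNR = -53.4 - (-64.9) = 11.5 dB

11.5 dB


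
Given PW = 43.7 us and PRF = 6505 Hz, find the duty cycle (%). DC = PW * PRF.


DC = 43.7e-6 * 6505 * 100 = 28.43%

28.43%


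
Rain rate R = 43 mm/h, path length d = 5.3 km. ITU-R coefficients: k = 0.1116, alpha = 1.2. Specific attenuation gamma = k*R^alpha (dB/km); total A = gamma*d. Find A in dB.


gamma = 0.1116 * 43^1.2 = 10.181842 dB/km
A = 10.181842 * 5.3 = 53.96 dB

53.96 dB


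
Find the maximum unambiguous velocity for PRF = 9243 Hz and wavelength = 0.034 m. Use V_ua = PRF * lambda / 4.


V_ua = 9243 * 0.034 / 4 = 78.6 m/s

78.6 m/s


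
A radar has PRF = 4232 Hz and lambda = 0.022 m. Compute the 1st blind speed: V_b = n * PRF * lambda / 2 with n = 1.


V_blind = 1 * 4232 * 0.022 / 2 = 46.6 m/s

46.6 m/s


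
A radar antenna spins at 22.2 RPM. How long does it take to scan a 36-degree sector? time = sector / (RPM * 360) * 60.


t = 36 / (22.2 * 360) * 60 = 0.27 s

0.27 s


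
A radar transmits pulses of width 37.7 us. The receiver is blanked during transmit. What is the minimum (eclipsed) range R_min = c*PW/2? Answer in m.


R_min = 3e8 * 37.7e-6 / 2 = 5655.0 m

5655.0 m


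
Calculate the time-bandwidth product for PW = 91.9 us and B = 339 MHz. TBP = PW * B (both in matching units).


TBP = 91.9 * 339 = 31154.1

31154.1


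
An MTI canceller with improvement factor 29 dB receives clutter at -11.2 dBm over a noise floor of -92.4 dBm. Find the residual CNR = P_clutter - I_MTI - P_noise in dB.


CNR = -11.2 - 29 - (-92.4) = 52.2 dB

52.2 dB


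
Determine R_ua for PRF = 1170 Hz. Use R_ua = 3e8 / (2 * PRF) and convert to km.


R_ua = 3e8 / (2 * 1170) = 128205.1 m = 128.2 km

128.2 km


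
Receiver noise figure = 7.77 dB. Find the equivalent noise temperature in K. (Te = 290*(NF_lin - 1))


NF_lin = 10^(7.77/10) = 5.984116
Te = 290 * (5.984116 - 1) = 1445.4 K

1445.4 K


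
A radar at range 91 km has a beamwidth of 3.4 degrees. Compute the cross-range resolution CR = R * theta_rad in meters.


BW_rad = 0.059341195
CR = 91000 * 0.059341195 = 5400.0 m

5400.0 m


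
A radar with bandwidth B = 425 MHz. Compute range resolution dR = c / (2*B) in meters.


dR = 3e8 / (2 * 425000000.0) = 0.35 m

0.35 m


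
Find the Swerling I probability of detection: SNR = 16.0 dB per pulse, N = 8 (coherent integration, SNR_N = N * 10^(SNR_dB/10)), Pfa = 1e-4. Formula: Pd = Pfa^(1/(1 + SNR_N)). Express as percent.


SNR_lin = 10^(16.0/10) = 39.81072
SNR_N = 8 * 39.81072 = 318.48576
1/(1 + SNR_N) = 1/319.48576 = 0.00313
Pd = (1e-4)^0.00313 = 0.97158
Pd = 97.2%

97.2%


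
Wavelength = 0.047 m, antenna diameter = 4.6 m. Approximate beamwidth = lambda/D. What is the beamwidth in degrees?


BW_rad = 0.047 / 4.6 = 0.010217
BW_deg = 0.59 degrees

0.59 degrees


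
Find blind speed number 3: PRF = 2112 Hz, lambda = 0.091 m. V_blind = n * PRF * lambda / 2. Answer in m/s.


V_blind = 3 * 2112 * 0.091 / 2 = 288.3 m/s

288.3 m/s


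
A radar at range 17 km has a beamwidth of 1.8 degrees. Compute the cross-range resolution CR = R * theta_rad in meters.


BW_rad = 0.031415927
CR = 17000 * 0.031415927 = 534.1 m

534.1 m


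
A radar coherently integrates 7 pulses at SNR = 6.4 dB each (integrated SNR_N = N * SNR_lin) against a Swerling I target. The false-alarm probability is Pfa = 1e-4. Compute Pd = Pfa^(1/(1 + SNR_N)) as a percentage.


SNR_lin = 10^(6.4/10) = 4.36516
SNR_N = 7 * 4.36516 = 30.55612
1/(1 + SNR_N) = 1/31.55612 = 0.0316896
Pd = (1e-4)^0.0316896 = 0.74686
Pd = 74.7%

74.7%


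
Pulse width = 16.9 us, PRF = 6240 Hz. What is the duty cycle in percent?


DC = 16.9e-6 * 6240 * 100 = 10.55%

10.55%


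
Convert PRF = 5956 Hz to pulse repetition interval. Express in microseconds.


PRI = 1/5956 = 0.0001678979 s = 167.9 us

167.9 us


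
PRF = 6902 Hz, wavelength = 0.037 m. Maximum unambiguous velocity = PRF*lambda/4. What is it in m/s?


V_ua = 6902 * 0.037 / 4 = 63.8 m/s

63.8 m/s


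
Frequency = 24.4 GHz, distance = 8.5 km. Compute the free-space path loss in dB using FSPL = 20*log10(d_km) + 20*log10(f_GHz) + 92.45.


20*log10(8.5) = 18.59
20*log10(24.4) = 27.75
FSPL = 138.8 dB

138.8 dB


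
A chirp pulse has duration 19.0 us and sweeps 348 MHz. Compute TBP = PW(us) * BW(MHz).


TBP = 19.0 * 348 = 6612.0

6612.0


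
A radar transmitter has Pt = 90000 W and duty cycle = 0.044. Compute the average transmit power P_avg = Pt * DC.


P_avg = 90000 * 0.044 = 3960.0 W

3960.0 W


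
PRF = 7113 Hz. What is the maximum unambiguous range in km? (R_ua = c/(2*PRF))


R_ua = 3e8 / (2 * 7113) = 21088.1 m = 21.1 km

21.1 km


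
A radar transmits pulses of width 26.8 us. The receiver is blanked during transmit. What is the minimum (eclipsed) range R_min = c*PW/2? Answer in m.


R_min = 3e8 * 26.8e-6 / 2 = 4020.0 m

4020.0 m


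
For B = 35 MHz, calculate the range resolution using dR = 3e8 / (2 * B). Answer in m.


dR = 3e8 / (2 * 35000000.0) = 4.29 m

4.29 m


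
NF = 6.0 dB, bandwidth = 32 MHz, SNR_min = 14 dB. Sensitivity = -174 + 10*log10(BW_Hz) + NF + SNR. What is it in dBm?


10*log10(32000000.0) = 75.05
S = -174 + 75.05 + 6.0 + 14 = -78.9 dBm

-78.9 dBm


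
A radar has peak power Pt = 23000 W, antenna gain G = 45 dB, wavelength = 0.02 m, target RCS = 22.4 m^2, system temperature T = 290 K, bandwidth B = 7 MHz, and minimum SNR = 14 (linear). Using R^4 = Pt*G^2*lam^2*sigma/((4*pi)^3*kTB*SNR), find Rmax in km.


G_lin = 10^(45/10) = 31622.776602
R^4 = 23000 * 31622.776602^2 * 0.02^2 * 22.4 / ((4*pi)^3 * 1.38e-23 * 290 * 7000000.0 * 14)
R^4 = 2.64791e20 m^4
R_max = (2.64791e20)^(1/4) = 127563.3 m = 127.6 km

127.6 km


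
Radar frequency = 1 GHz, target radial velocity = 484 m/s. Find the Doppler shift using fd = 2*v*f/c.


fd = 2 * 484 * 1000000000.0 / 3e8 = 3226.7 Hz

3226.7 Hz


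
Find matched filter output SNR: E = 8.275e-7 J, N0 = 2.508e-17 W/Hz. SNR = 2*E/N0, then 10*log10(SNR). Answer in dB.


SNR_lin = 2 * 8.275e-7 / 2.508e-17 = 6.599e10
SNR_dB = 10*log10(6.599e10) = 108.2 dB

108.2 dB


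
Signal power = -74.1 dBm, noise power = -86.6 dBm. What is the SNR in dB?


SNR = -74.1 - (-86.6) = 12.5 dB

12.5 dB


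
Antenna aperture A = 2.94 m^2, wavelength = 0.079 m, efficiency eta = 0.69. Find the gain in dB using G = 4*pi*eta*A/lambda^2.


G_linear = 4*pi*0.69*2.94/0.079^2 = 4084.62
G_dB = 10*log10(4084.62) = 36.1 dB

36.1 dB


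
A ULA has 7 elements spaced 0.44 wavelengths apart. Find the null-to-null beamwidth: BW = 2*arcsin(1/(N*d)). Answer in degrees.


1/(N*d) = 1/(7*0.44) = 0.324675
BW = 2*arcsin(0.324675) = 37.9 degrees

37.9 degrees


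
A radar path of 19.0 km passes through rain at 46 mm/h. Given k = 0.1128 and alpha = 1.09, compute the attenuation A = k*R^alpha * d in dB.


gamma = 0.1128 * 46^1.09 = 7.32344 dB/km
A = 7.32344 * 19.0 = 139.15 dB

139.15 dB


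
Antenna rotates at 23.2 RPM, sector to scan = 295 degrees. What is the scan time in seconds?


t = 295 / (23.2 * 360) * 60 = 2.12 s

2.12 s


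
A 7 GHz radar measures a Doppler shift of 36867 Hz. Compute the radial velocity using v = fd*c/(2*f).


v = 36867 * 3e8 / (2 * 7000000000.0) = 790.0 m/s

790.0 m/s


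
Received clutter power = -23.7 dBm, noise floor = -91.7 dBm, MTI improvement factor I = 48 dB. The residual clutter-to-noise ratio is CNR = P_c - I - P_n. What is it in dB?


CNR = -23.7 - 48 - (-91.7) = 20.0 dB

20.0 dB


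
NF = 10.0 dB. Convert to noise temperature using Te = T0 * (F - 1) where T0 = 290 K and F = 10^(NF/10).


NF_lin = 10^(10.0/10) = 10.0
Te = 290 * (10.0 - 1) = 2610.0 K

2610.0 K


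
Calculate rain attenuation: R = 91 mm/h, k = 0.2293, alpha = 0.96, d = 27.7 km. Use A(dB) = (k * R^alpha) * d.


gamma = 0.2293 * 91^0.96 = 17.42143 dB/km
A = 17.42143 * 27.7 = 482.57 dB

482.57 dB


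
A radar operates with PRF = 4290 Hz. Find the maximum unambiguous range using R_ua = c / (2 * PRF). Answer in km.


R_ua = 3e8 / (2 * 4290) = 34965.0 m = 35.0 km

35.0 km


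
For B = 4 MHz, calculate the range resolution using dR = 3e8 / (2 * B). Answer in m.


dR = 3e8 / (2 * 4000000.0) = 37.5 m

37.5 m


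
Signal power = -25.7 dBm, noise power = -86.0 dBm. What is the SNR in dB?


SNR = -25.7 - (-86.0) = 60.3 dB

60.3 dB


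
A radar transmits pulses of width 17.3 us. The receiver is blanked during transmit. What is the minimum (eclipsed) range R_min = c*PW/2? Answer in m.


R_min = 3e8 * 17.3e-6 / 2 = 2595.0 m

2595.0 m


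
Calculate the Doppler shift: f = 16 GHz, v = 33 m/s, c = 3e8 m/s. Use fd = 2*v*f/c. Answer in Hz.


fd = 2 * 33 * 16000000000.0 / 3e8 = 3520.0 Hz

3520.0 Hz


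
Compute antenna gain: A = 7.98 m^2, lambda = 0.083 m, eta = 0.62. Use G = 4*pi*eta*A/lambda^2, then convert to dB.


G_linear = 4*pi*0.62*7.98/0.083^2 = 9025.02
G_dB = 10*log10(9025.02) = 39.6 dB

39.6 dB


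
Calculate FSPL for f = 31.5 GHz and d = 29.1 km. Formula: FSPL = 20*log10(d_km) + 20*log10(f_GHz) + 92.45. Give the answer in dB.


20*log10(29.1) = 29.28
20*log10(31.5) = 29.97
FSPL = 151.7 dB

151.7 dB


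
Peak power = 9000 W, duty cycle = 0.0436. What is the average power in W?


P_avg = 9000 * 0.0436 = 392.4 W

392.4 W


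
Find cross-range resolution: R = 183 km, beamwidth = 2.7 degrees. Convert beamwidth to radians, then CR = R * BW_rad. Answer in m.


BW_rad = 0.04712389
CR = 183000 * 0.04712389 = 8623.7 m

8623.7 m


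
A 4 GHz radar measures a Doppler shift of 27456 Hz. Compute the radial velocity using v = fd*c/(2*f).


v = 27456 * 3e8 / (2 * 4000000000.0) = 1029.6 m/s

1029.6 m/s


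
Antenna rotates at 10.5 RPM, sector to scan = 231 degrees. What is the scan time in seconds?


t = 231 / (10.5 * 360) * 60 = 3.67 s

3.67 s


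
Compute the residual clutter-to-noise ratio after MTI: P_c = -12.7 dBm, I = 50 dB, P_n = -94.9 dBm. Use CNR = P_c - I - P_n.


CNR = -12.7 - 50 - (-94.9) = 32.2 dB

32.2 dB


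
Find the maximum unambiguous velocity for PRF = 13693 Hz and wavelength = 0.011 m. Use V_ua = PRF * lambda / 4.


V_ua = 13693 * 0.011 / 4 = 37.7 m/s

37.7 m/s


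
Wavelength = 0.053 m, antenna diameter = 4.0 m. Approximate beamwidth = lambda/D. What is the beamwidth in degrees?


BW_rad = 0.053 / 4.0 = 0.01325
BW_deg = 0.76 degrees

0.76 degrees


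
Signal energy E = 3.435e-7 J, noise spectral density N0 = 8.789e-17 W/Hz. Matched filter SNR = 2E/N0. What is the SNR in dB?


SNR_lin = 2 * 3.435e-7 / 8.789e-17 = 7.817e9
SNR_dB = 10*log10(7.817e9) = 98.9 dB

98.9 dB


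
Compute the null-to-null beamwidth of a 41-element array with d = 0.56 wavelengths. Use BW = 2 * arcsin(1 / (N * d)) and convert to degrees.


1/(N*d) = 1/(41*0.56) = 0.043554
BW = 2*arcsin(0.043554) = 5.0 degrees

5.0 degrees


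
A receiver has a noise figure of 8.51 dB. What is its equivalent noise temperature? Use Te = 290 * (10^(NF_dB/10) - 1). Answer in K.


NF_lin = 10^(8.51/10) = 7.095778
Te = 290 * (7.095778 - 1) = 1767.8 K

1767.8 K


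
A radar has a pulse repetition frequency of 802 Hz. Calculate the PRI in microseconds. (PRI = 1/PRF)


PRI = 1/802 = 0.0012468828 s = 1246.9 us

1246.9 us


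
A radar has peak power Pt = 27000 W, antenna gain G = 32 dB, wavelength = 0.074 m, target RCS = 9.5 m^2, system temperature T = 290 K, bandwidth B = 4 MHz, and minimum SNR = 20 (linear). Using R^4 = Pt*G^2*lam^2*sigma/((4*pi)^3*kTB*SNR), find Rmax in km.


G_lin = 10^(32/10) = 1584.893192
R^4 = 27000 * 1584.893192^2 * 0.074^2 * 9.5 / ((4*pi)^3 * 1.38e-23 * 290 * 4000000.0 * 20)
R^4 = 5.55334e18 m^4
R_max = (5.55334e18)^(1/4) = 48544.3 m = 48.5 km

48.5 km


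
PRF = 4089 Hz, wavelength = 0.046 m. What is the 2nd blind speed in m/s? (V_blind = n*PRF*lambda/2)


V_blind = 2 * 4089 * 0.046 / 2 = 188.1 m/s

188.1 m/s


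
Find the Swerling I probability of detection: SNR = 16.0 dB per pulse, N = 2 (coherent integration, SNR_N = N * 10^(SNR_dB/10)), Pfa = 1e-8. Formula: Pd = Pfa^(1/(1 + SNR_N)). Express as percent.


SNR_lin = 10^(16.0/10) = 39.81072
SNR_N = 2 * 39.81072 = 79.62144
1/(1 + SNR_N) = 1/80.62144 = 0.0124036
Pd = (1e-8)^0.0124036 = 0.79574
Pd = 79.6%

79.6%


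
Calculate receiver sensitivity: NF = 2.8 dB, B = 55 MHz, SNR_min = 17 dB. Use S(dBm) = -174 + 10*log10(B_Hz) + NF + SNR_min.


10*log10(55000000.0) = 77.4
S = -174 + 77.4 + 2.8 + 17 = -76.8 dBm

-76.8 dBm


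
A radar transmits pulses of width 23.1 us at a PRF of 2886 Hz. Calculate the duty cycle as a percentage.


DC = 23.1e-6 * 2886 * 100 = 6.67%

6.67%


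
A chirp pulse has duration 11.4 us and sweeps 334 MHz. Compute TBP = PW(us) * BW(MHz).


TBP = 11.4 * 334 = 3807.6

3807.6


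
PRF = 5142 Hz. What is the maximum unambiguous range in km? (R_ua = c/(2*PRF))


R_ua = 3e8 / (2 * 5142) = 29171.5 m = 29.2 km

29.2 km


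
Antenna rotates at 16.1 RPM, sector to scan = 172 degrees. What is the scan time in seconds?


t = 172 / (16.1 * 360) * 60 = 1.78 s

1.78 s


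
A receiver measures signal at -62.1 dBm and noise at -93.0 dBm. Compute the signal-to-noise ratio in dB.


SNR = -62.1 - (-93.0) = 30.9 dB

30.9 dB


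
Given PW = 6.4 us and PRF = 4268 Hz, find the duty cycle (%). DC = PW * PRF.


DC = 6.4e-6 * 4268 * 100 = 2.73%

2.73%


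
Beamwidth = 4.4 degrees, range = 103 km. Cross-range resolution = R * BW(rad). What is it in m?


BW_rad = 0.076794487
CR = 103000 * 0.076794487 = 7909.8 m

7909.8 m


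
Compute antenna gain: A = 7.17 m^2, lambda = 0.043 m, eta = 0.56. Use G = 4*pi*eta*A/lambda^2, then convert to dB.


G_linear = 4*pi*0.56*7.17/0.043^2 = 27288.53
G_dB = 10*log10(27288.53) = 44.4 dB

44.4 dB


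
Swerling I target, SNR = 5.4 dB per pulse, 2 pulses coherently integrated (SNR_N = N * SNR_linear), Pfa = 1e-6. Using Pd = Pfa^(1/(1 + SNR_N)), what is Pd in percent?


SNR_lin = 10^(5.4/10) = 3.46737
SNR_N = 2 * 3.46737 = 6.93474
1/(1 + SNR_N) = 1/7.93474 = 0.1260281
Pd = (1e-6)^0.1260281 = 0.17532
Pd = 17.5%

17.5%


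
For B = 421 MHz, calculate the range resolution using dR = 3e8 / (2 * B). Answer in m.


dR = 3e8 / (2 * 421000000.0) = 0.36 m

0.36 m


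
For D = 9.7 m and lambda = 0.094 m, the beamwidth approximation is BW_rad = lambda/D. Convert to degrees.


BW_rad = 0.094 / 9.7 = 0.009691
BW_deg = 0.56 degrees

0.56 degrees


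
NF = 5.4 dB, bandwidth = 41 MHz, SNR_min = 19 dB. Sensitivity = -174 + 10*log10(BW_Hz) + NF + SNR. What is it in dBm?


10*log10(41000000.0) = 76.13
S = -174 + 76.13 + 5.4 + 19 = -73.5 dBm

-73.5 dBm


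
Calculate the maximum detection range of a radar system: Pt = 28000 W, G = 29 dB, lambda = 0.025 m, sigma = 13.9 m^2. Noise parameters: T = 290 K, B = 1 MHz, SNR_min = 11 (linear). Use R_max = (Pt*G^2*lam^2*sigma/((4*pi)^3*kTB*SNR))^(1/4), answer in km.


G_lin = 10^(29/10) = 794.328235
R^4 = 28000 * 794.328235^2 * 0.025^2 * 13.9 / ((4*pi)^3 * 1.38e-23 * 290 * 1000000.0 * 11)
R^4 = 1.75693e18 m^4
R_max = (1.75693e18)^(1/4) = 36407.3 m = 36.4 km

36.4 km


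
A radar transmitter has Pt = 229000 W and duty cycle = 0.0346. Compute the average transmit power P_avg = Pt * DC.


P_avg = 229000 * 0.0346 = 7923.4 W

7923.4 W


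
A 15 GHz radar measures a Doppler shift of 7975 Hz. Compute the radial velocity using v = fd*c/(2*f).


v = 7975 * 3e8 / (2 * 15000000000.0) = 79.8 m/s

79.8 m/s


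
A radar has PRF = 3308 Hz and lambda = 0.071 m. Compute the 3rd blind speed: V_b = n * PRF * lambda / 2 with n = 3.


V_blind = 3 * 3308 * 0.071 / 2 = 352.3 m/s

352.3 m/s


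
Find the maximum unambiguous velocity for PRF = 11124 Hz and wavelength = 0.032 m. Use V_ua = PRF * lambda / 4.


V_ua = 11124 * 0.032 / 4 = 89.0 m/s

89.0 m/s


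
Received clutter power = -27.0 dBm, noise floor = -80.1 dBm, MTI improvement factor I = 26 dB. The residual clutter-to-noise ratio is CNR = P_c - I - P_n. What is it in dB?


CNR = -27.0 - 26 - (-80.1) = 27.1 dB

27.1 dB


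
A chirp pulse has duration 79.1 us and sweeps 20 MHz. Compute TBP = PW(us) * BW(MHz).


TBP = 79.1 * 20 = 1582.0

1582.0


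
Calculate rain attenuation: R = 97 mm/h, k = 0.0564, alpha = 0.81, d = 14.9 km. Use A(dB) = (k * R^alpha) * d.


gamma = 0.0564 * 97^0.81 = 2.293846 dB/km
A = 2.293846 * 14.9 = 34.18 dB

34.18 dB


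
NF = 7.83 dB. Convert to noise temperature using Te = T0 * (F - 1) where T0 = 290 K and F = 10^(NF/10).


NF_lin = 10^(7.83/10) = 6.067363
Te = 290 * (6.067363 - 1) = 1469.5 K

1469.5 K


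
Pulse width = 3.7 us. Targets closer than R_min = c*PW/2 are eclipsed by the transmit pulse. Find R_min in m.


R_min = 3e8 * 3.7e-6 / 2 = 555.0 m

555.0 m


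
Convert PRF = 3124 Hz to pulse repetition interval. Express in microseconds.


PRI = 1/3124 = 0.0003201024 s = 320.1 us

320.1 us


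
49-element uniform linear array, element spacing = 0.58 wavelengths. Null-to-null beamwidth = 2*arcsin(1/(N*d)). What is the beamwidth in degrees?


1/(N*d) = 1/(49*0.58) = 0.035186
BW = 2*arcsin(0.035186) = 4.0 degrees

4.0 degrees


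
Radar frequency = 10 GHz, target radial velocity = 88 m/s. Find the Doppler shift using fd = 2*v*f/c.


fd = 2 * 88 * 10000000000.0 / 3e8 = 5866.7 Hz

5866.7 Hz


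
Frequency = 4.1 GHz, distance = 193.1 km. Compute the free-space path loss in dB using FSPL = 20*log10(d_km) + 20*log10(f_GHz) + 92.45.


20*log10(193.1) = 45.72
20*log10(4.1) = 12.26
FSPL = 150.4 dB

150.4 dB


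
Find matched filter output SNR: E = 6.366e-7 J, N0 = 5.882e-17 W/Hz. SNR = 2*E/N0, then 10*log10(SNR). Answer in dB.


SNR_lin = 2 * 6.366e-7 / 5.882e-17 = 2.165e10
SNR_dB = 10*log10(2.165e10) = 103.4 dB

103.4 dB


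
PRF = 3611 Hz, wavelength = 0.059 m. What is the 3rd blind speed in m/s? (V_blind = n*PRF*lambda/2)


V_blind = 3 * 3611 * 0.059 / 2 = 319.6 m/s

319.6 m/s


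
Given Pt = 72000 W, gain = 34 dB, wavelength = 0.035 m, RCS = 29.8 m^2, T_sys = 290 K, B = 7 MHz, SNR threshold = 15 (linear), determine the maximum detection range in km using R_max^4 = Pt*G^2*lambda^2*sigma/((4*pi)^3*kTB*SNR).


G_lin = 10^(34/10) = 2511.886432
R^4 = 72000 * 2511.886432^2 * 0.035^2 * 29.8 / ((4*pi)^3 * 1.38e-23 * 290 * 7000000.0 * 15)
R^4 = 1.98879e19 m^4
R_max = (1.98879e19)^(1/4) = 66780.1 m = 66.8 km

66.8 km


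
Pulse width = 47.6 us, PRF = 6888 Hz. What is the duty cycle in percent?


DC = 47.6e-6 * 6888 * 100 = 32.79%

32.79%


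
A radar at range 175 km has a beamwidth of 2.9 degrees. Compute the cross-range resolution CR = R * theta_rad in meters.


BW_rad = 0.050614548
CR = 175000 * 0.050614548 = 8857.5 m

8857.5 m


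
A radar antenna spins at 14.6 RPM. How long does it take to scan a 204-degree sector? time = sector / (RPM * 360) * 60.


t = 204 / (14.6 * 360) * 60 = 2.33 s

2.33 s


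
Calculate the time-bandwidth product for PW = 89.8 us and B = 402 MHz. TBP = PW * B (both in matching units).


TBP = 89.8 * 402 = 36099.6

36099.6


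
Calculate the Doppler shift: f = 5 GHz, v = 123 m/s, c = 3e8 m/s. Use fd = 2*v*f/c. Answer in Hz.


fd = 2 * 123 * 5000000000.0 / 3e8 = 4100.0 Hz

4100.0 Hz


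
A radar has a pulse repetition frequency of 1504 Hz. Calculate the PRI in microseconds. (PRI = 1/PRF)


PRI = 1/1504 = 0.0006648936 s = 664.9 us

664.9 us


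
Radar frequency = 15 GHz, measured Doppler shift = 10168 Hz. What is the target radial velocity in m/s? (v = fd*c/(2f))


v = 10168 * 3e8 / (2 * 15000000000.0) = 101.7 m/s

101.7 m/s


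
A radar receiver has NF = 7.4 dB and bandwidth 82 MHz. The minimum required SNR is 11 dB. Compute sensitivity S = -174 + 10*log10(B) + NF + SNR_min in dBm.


10*log10(82000000.0) = 79.14
S = -174 + 79.14 + 7.4 + 11 = -76.5 dBm

-76.5 dBm


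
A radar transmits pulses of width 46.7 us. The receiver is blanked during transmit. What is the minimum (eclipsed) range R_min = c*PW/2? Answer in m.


R_min = 3e8 * 46.7e-6 / 2 = 7005.0 m

7005.0 m


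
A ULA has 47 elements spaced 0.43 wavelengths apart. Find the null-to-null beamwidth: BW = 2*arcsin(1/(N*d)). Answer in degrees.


1/(N*d) = 1/(47*0.43) = 0.04948
BW = 2*arcsin(0.04948) = 5.7 degrees

5.7 degrees


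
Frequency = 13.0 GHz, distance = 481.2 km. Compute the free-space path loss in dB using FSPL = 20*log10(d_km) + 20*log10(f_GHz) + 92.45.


20*log10(481.2) = 53.65
20*log10(13.0) = 22.28
FSPL = 168.4 dB

168.4 dB


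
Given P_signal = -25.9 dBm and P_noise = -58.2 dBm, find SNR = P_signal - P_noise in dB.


SNR = -25.9 - (-58.2) = 32.3 dB

32.3 dB


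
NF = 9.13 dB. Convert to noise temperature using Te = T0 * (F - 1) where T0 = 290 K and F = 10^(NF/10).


NF_lin = 10^(9.13/10) = 8.184648
Te = 290 * (8.184648 - 1) = 2083.5 K

2083.5 K


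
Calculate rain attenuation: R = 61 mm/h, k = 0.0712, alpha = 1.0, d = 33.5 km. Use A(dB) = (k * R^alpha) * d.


gamma = 0.0712 * 61^1.0 = 4.3432 dB/km
A = 4.3432 * 33.5 = 145.5 dB

145.5 dB


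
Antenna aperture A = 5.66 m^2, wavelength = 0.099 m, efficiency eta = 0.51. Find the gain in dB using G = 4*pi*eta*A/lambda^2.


G_linear = 4*pi*0.51*5.66/0.099^2 = 3701.06
G_dB = 10*log10(3701.06) = 35.7 dB

35.7 dB


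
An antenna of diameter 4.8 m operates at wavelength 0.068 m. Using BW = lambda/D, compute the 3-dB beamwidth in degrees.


BW_rad = 0.068 / 4.8 = 0.014167
BW_deg = 0.81 degrees

0.81 degrees


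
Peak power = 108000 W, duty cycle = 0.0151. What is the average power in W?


P_avg = 108000 * 0.0151 = 1630.8 W

1630.8 W


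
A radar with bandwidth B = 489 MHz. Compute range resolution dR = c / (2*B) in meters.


dR = 3e8 / (2 * 489000000.0) = 0.31 m

0.31 m


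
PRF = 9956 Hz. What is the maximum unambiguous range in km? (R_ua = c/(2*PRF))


R_ua = 3e8 / (2 * 9956) = 15066.3 m = 15.1 km

15.1 km


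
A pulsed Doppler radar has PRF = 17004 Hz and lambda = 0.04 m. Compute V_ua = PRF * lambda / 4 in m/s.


V_ua = 17004 * 0.04 / 4 = 170.0 m/s

170.0 m/s


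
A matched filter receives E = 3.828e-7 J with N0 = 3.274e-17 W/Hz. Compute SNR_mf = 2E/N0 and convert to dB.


SNR_lin = 2 * 3.828e-7 / 3.274e-17 = 2.338e10
SNR_dB = 10*log10(2.338e10) = 103.7 dB

103.7 dB


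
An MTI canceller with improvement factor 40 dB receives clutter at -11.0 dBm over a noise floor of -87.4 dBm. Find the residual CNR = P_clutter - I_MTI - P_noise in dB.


CNR = -11.0 - 40 - (-87.4) = 36.4 dB

36.4 dB


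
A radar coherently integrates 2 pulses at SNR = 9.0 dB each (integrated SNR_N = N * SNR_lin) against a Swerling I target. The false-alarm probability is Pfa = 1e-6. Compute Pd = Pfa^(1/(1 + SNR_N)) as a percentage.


SNR_lin = 10^(9.0/10) = 7.94328
SNR_N = 2 * 7.94328 = 15.88656
1/(1 + SNR_N) = 1/16.88656 = 0.0592187
Pd = (1e-6)^0.0592187 = 0.44125
Pd = 44.1%

44.1%


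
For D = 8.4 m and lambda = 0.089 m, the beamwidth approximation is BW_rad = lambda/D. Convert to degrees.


BW_rad = 0.089 / 8.4 = 0.010595
BW_deg = 0.61 degrees

0.61 degrees


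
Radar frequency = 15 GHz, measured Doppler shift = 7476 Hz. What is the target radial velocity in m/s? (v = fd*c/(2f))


v = 7476 * 3e8 / (2 * 15000000000.0) = 74.8 m/s

74.8 m/s


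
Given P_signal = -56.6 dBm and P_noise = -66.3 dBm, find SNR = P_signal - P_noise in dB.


SNR = -56.6 - (-66.3) = 9.7 dB

9.7 dB


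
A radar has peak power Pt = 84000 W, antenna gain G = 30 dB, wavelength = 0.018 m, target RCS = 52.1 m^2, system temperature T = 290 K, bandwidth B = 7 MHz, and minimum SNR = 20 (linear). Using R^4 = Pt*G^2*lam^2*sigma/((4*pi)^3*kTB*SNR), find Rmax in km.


G_lin = 10^(30/10) = 1000.0
R^4 = 84000 * 1000.0^2 * 0.018^2 * 52.1 / ((4*pi)^3 * 1.38e-23 * 290 * 7000000.0 * 20)
R^4 = 1.27534e18 m^4
R_max = (1.27534e18)^(1/4) = 33605.2 m = 33.6 km

33.6 km


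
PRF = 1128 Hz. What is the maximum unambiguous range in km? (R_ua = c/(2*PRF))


R_ua = 3e8 / (2 * 1128) = 132978.7 m = 133.0 km

133.0 km


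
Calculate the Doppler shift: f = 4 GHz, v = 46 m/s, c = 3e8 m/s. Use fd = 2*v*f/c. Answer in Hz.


fd = 2 * 46 * 4000000000.0 / 3e8 = 1226.7 Hz

1226.7 Hz


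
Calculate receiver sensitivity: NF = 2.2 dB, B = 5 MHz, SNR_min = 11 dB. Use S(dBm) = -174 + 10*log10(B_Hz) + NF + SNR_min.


10*log10(5000000.0) = 66.99
S = -174 + 66.99 + 2.2 + 11 = -93.8 dBm

-93.8 dBm


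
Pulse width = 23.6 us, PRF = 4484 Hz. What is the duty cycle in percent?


DC = 23.6e-6 * 4484 * 100 = 10.58%

10.58%


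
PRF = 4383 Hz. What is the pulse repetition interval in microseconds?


PRI = 1/4383 = 0.0002281542 s = 228.2 us

228.2 us


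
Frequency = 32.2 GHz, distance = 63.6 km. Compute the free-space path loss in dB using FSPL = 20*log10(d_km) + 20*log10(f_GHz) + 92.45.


20*log10(63.6) = 36.07
20*log10(32.2) = 30.16
FSPL = 158.7 dB

158.7 dB


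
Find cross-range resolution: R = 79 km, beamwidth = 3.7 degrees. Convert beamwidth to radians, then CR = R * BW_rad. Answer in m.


BW_rad = 0.064577182
CR = 79000 * 0.064577182 = 5101.6 m

5101.6 m


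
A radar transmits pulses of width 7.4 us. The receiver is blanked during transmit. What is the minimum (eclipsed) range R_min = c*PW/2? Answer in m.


R_min = 3e8 * 7.4e-6 / 2 = 1110.0 m

1110.0 m


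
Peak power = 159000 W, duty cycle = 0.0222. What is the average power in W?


P_avg = 159000 * 0.0222 = 3529.8 W

3529.8 W


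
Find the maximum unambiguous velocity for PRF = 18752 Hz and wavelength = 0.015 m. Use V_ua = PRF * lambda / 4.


V_ua = 18752 * 0.015 / 4 = 70.3 m/s

70.3 m/s


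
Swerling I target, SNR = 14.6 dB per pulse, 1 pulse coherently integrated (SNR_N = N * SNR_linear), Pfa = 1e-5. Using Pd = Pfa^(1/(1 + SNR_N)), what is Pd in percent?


SNR_lin = 10^(14.6/10) = 28.84032
SNR_N = 1 * 28.84032 = 28.84032
1/(1 + SNR_N) = 1/29.84032 = 0.0335117
Pd = (1e-5)^0.0335117 = 0.67989
Pd = 68.0%

68.0%


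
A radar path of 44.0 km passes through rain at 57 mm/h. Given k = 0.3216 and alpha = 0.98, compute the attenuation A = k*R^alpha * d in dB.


gamma = 0.3216 * 57^0.98 = 16.907267 dB/km
A = 16.907267 * 44.0 = 743.92 dB

743.92 dB


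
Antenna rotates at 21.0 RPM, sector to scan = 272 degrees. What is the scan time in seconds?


t = 272 / (21.0 * 360) * 60 = 2.16 s

2.16 s


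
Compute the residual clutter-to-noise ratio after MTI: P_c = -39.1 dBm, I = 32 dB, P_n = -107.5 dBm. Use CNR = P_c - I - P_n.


CNR = -39.1 - 32 - (-107.5) = 36.4 dB

36.4 dB


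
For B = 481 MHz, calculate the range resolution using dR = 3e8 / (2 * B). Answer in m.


dR = 3e8 / (2 * 481000000.0) = 0.31 m

0.31 m


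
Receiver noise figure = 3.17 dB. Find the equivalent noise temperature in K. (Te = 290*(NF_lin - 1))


NF_lin = 10^(3.17/10) = 2.074914
Te = 290 * (2.074914 - 1) = 311.7 K

311.7 K


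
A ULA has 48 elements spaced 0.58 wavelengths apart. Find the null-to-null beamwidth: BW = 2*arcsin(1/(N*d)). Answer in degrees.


1/(N*d) = 1/(48*0.58) = 0.03592
BW = 2*arcsin(0.03592) = 4.1 degrees

4.1 degrees


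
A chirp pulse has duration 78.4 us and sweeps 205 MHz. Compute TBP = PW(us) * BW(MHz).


TBP = 78.4 * 205 = 16072.0

16072.0


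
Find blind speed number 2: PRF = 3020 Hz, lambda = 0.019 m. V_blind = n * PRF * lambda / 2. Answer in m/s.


V_blind = 2 * 3020 * 0.019 / 2 = 57.4 m/s

57.4 m/s


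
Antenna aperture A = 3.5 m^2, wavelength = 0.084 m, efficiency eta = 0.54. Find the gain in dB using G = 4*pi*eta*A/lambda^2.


G_linear = 4*pi*0.54*3.5/0.084^2 = 3365.99
G_dB = 10*log10(3365.99) = 35.3 dB

35.3 dB


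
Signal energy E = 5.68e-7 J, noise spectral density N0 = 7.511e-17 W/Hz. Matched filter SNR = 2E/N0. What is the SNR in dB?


SNR_lin = 2 * 5.68e-7 / 7.511e-17 = 1.512e10
SNR_dB = 10*log10(1.512e10) = 101.8 dB

101.8 dB


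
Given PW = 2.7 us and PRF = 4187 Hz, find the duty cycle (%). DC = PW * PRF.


DC = 2.7e-6 * 4187 * 100 = 1.13%

1.13%


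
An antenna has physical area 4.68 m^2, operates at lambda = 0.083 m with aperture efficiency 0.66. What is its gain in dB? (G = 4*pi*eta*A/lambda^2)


G_linear = 4*pi*0.66*4.68/0.083^2 = 5634.35
G_dB = 10*log10(5634.35) = 37.5 dB

37.5 dB


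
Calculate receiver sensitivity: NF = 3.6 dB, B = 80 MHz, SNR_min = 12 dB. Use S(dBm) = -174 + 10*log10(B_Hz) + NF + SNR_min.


10*log10(80000000.0) = 79.03
S = -174 + 79.03 + 3.6 + 12 = -79.4 dBm

-79.4 dBm


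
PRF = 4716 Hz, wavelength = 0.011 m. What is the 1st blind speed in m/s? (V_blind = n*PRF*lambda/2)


V_blind = 1 * 4716 * 0.011 / 2 = 25.9 m/s

25.9 m/s


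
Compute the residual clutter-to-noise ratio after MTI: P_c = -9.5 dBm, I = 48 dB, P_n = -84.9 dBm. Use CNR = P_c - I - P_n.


CNR = -9.5 - 48 - (-84.9) = 27.4 dB

27.4 dB


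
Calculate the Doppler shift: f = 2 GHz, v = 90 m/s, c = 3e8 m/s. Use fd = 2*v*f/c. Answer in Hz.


fd = 2 * 90 * 2000000000.0 / 3e8 = 1200.0 Hz

1200.0 Hz


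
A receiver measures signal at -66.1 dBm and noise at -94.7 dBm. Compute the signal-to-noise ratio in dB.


SNR = -66.1 - (-94.7) = 28.6 dB

28.6 dB


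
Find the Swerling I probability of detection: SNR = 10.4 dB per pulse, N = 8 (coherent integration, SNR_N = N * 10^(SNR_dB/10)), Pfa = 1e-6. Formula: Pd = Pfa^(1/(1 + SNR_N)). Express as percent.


SNR_lin = 10^(10.4/10) = 10.96478
SNR_N = 8 * 10.96478 = 87.71824
1/(1 + SNR_N) = 1/88.71824 = 0.0112716
Pd = (1e-6)^0.0112716 = 0.8558
Pd = 85.6%

85.6%


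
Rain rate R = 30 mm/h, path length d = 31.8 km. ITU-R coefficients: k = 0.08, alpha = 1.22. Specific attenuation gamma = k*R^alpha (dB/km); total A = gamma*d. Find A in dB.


gamma = 0.08 * 30^1.22 = 5.071985 dB/km
A = 5.071985 * 31.8 = 161.29 dB

161.29 dB


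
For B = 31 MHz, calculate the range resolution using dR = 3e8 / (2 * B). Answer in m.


dR = 3e8 / (2 * 31000000.0) = 4.84 m

4.84 m


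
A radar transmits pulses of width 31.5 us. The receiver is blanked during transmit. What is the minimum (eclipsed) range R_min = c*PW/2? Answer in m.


R_min = 3e8 * 31.5e-6 / 2 = 4725.0 m

4725.0 m


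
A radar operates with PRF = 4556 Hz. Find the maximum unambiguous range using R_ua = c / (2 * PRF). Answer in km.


R_ua = 3e8 / (2 * 4556) = 32923.6 m = 32.9 km

32.9 km


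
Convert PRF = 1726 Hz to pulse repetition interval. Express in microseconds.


PRI = 1/1726 = 0.0005793743 s = 579.4 us

579.4 us


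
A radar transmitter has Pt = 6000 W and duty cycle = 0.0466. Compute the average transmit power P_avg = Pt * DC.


P_avg = 6000 * 0.0466 = 279.6 W

279.6 W


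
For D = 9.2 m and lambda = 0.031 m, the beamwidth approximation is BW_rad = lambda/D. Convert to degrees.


BW_rad = 0.031 / 9.2 = 0.00337
BW_deg = 0.19 degrees

0.19 degrees


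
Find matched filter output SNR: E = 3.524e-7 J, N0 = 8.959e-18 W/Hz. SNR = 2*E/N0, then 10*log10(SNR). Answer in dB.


SNR_lin = 2 * 3.524e-7 / 8.959e-18 = 7.867e10
SNR_dB = 10*log10(7.867e10) = 109.0 dB

109.0 dB


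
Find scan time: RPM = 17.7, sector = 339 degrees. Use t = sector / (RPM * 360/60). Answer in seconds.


t = 339 / (17.7 * 360) * 60 = 3.19 s

3.19 s


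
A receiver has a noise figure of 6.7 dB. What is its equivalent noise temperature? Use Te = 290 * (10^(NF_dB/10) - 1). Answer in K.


NF_lin = 10^(6.7/10) = 4.677351
Te = 290 * (4.677351 - 1) = 1066.4 K

1066.4 K


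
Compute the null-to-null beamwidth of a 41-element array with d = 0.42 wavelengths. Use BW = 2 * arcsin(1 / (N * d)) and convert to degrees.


1/(N*d) = 1/(41*0.42) = 0.058072
BW = 2*arcsin(0.058072) = 6.7 degrees

6.7 degrees


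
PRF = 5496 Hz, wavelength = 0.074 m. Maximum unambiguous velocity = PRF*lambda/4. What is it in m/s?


V_ua = 5496 * 0.074 / 4 = 101.7 m/s

101.7 m/s


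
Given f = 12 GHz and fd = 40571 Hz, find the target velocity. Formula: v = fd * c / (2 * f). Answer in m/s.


v = 40571 * 3e8 / (2 * 12000000000.0) = 507.1 m/s

507.1 m/s


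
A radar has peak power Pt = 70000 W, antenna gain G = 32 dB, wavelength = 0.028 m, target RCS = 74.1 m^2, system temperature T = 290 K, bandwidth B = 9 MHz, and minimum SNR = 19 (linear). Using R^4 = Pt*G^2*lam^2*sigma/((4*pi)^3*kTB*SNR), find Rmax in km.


G_lin = 10^(32/10) = 1584.893192
R^4 = 70000 * 1584.893192^2 * 0.028^2 * 74.1 / ((4*pi)^3 * 1.38e-23 * 290 * 9000000.0 * 19)
R^4 = 7.52193e18 m^4
R_max = (7.52193e18)^(1/4) = 52370.0 m = 52.4 km

52.4 km


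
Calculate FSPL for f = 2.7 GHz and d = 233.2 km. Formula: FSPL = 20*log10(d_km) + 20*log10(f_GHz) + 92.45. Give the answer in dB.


20*log10(233.2) = 47.35
20*log10(2.7) = 8.63
FSPL = 148.4 dB

148.4 dB


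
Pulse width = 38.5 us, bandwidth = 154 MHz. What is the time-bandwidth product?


TBP = 38.5 * 154 = 5929.0

5929.0


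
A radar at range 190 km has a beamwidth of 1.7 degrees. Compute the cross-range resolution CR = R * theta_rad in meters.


BW_rad = 0.029670597
CR = 190000 * 0.029670597 = 5637.4 m

5637.4 m


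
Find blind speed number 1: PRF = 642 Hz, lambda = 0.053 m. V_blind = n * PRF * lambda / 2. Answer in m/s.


V_blind = 1 * 642 * 0.053 / 2 = 17.0 m/s

17.0 m/s


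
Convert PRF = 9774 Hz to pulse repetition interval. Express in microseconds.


PRI = 1/9774 = 0.0001023123 s = 102.3 us

102.3 us


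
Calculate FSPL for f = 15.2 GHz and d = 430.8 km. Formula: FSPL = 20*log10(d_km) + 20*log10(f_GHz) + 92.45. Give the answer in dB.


20*log10(430.8) = 52.69
20*log10(15.2) = 23.64
FSPL = 168.8 dB

168.8 dB


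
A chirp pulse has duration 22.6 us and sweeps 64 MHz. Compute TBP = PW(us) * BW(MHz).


TBP = 22.6 * 64 = 1446.4

1446.4


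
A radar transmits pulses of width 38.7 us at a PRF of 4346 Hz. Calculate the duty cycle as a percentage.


DC = 38.7e-6 * 4346 * 100 = 16.82%

16.82%


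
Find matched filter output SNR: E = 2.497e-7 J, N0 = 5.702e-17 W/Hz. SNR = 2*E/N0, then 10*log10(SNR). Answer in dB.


SNR_lin = 2 * 2.497e-7 / 5.702e-17 = 8.758e9
SNR_dB = 10*log10(8.758e9) = 99.4 dB

99.4 dB


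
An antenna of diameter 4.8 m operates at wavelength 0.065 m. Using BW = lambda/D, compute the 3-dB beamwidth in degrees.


BW_rad = 0.065 / 4.8 = 0.013542
BW_deg = 0.78 degrees

0.78 degrees


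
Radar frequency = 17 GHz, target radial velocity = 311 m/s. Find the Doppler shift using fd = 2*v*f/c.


fd = 2 * 311 * 17000000000.0 / 3e8 = 35246.7 Hz

35246.7 Hz


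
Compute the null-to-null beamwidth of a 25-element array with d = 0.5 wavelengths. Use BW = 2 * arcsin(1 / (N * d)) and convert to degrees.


1/(N*d) = 1/(25*0.5) = 0.08
BW = 2*arcsin(0.08) = 9.2 degrees

9.2 degrees


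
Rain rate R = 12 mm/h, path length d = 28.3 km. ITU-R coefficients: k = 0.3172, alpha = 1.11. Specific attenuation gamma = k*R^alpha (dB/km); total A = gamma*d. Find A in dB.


gamma = 0.3172 * 12^1.11 = 5.002929 dB/km
A = 5.002929 * 28.3 = 141.58 dB

141.58 dB


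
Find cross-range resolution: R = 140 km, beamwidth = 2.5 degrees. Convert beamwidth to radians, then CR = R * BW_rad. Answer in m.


BW_rad = 0.043633231
CR = 140000 * 0.043633231 = 6108.7 m

6108.7 m


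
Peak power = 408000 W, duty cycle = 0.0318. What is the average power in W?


P_avg = 408000 * 0.0318 = 12974.4 W

12974.4 W


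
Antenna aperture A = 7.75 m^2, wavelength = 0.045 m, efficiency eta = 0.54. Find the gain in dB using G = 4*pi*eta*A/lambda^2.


G_linear = 4*pi*0.54*7.75/0.045^2 = 25970.5
G_dB = 10*log10(25970.5) = 44.1 dB

44.1 dB


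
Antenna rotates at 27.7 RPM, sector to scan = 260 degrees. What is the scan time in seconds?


t = 260 / (27.7 * 360) * 60 = 1.56 s

1.56 s


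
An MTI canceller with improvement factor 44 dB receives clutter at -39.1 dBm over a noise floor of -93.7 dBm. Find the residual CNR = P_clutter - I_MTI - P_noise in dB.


CNR = -39.1 - 44 - (-93.7) = 10.6 dB

10.6 dB


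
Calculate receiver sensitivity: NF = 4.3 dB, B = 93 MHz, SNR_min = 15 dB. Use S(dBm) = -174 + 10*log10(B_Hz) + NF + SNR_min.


10*log10(93000000.0) = 79.68
S = -174 + 79.68 + 4.3 + 15 = -75.0 dBm

-75.0 dBm


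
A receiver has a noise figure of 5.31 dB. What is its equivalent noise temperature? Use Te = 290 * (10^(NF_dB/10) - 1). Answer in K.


NF_lin = 10^(5.31/10) = 3.396253
Te = 290 * (3.396253 - 1) = 694.9 K

694.9 K


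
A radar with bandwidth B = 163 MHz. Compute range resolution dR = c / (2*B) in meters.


dR = 3e8 / (2 * 163000000.0) = 0.92 m

0.92 m


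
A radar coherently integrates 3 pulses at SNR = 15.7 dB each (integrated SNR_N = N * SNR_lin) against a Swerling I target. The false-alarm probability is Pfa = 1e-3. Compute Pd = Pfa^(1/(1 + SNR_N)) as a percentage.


SNR_lin = 10^(15.7/10) = 37.15352
SNR_N = 3 * 37.15352 = 111.46056
1/(1 + SNR_N) = 1/112.46056 = 0.008892
Pd = (1e-3)^0.008892 = 0.94042
Pd = 94.0%

94.0%


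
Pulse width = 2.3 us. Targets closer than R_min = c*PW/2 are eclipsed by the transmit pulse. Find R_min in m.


R_min = 3e8 * 2.3e-6 / 2 = 345.0 m

345.0 m


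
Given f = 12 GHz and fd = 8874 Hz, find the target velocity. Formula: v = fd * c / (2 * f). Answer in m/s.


v = 8874 * 3e8 / (2 * 12000000000.0) = 110.9 m/s

110.9 m/s


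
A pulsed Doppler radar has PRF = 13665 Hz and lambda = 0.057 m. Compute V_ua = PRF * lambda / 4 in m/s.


V_ua = 13665 * 0.057 / 4 = 194.7 m/s

194.7 m/s


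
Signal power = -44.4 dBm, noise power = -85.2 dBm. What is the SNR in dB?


SNR = -44.4 - (-85.2) = 40.8 dB

40.8 dB


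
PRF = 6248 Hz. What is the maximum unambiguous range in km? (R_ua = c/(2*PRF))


R_ua = 3e8 / (2 * 6248) = 24007.7 m = 24.0 km

24.0 km


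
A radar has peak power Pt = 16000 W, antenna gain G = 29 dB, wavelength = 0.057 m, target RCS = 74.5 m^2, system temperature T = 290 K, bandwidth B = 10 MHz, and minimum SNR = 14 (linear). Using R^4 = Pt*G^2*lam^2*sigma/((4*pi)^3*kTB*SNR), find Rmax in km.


G_lin = 10^(29/10) = 794.328235
R^4 = 16000 * 794.328235^2 * 0.057^2 * 74.5 / ((4*pi)^3 * 1.38e-23 * 290 * 10000000.0 * 14)
R^4 = 2.19782e18 m^4
R_max = (2.19782e18)^(1/4) = 38503.3 m = 38.5 km

38.5 km


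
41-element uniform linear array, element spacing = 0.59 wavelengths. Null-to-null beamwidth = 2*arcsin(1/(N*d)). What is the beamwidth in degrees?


1/(N*d) = 1/(41*0.59) = 0.041339
BW = 2*arcsin(0.041339) = 4.7 degrees

4.7 degrees


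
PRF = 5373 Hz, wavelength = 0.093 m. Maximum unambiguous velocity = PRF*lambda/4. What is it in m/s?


V_ua = 5373 * 0.093 / 4 = 124.9 m/s

124.9 m/s


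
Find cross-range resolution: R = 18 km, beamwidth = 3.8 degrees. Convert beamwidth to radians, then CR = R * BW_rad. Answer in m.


BW_rad = 0.066322512
CR = 18000 * 0.066322512 = 1193.8 m

1193.8 m
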